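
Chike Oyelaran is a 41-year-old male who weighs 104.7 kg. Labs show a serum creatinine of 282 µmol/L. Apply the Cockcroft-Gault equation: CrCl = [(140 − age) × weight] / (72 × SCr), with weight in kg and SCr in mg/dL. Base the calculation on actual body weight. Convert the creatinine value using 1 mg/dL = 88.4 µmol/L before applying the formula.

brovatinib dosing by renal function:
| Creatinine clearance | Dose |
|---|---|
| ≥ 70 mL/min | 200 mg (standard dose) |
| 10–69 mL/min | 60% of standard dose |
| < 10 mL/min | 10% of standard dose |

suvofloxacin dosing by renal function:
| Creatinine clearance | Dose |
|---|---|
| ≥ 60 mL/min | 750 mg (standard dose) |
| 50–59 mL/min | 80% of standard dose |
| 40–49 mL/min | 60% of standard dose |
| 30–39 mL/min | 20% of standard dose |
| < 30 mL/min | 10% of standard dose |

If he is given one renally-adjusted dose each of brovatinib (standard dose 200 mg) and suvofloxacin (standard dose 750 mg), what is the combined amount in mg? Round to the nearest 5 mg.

SCr = 282 / 88.4 = 3.19 mg/dL
CrCl = (140 − 41) × 104.7 / (72 × 3.19) = 10365.3 / 229.68 ≈ 45.1 mL/min
CrCl ≈ 45 mL/min.
brovatinib: 10–69 mL/min → 60% of 200 mg = 120 mg.
suvofloxacin: 40–49 mL/min → 60% of 750 mg = 450 mg.
Total = 120 + 450 = 570 mg.

570 mg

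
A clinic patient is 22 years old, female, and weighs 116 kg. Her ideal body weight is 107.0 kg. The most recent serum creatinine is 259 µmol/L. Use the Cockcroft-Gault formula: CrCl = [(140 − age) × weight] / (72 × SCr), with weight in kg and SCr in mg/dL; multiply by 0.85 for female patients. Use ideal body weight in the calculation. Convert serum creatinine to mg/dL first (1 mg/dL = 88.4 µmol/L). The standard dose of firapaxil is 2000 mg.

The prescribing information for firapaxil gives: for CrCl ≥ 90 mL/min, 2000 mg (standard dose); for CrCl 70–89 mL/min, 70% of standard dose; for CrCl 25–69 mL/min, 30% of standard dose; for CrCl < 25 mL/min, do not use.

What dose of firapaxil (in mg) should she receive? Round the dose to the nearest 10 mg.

600 mg

SCr = 259 / 88.4 = 2.93 mg/dL
CrCl = (140 − 22) × 107 / (72 × 2.93) × 0.85 = 12626.0 / 210.96 × 0.85 ≈ 50.9 mL/min
CrCl ≈ 51 mL/min → bracket 25–69 mL/min.
30% of 2000 mg = 600 mg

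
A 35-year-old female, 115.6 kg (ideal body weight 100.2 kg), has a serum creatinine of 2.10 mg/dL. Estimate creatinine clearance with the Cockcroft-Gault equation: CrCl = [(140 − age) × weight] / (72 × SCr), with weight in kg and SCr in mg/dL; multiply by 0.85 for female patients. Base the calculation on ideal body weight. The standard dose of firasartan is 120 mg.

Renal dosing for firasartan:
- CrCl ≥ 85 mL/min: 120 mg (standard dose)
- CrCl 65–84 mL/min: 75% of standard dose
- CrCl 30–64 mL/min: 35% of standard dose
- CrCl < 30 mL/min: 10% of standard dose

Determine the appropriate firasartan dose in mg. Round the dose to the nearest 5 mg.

CrCl = (140 − 35) × 100.2 / (72 × 2.1) × 0.85 = 10521.0 / 151.20 × 0.85 ≈ 59.1 mL/min
CrCl ≈ 59 mL/min → bracket 30–64 mL/min.
35% of 120 mg = 42 mg → 40 mg

40 mg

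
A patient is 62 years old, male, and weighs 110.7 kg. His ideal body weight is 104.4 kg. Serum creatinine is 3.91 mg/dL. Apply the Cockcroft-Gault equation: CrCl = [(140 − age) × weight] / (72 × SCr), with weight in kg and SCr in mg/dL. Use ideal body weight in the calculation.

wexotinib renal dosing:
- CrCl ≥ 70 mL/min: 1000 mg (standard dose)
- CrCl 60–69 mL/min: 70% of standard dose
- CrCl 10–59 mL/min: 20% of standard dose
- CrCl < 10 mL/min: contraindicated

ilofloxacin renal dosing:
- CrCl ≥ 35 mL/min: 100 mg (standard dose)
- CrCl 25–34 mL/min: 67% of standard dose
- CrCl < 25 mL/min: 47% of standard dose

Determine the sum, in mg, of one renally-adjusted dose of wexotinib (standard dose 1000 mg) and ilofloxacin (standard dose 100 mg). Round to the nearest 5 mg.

265 mg

CrCl = (140 − 62) × 104.4 / (72 × 3.91) = 8143.2 / 281.52 ≈ 28.9 mL/min
CrCl ≈ 29 mL/min.
wexotinib: 10–59 mL/min → 20% of 1000 mg = 200 mg.
ilofloxacin: 25–34 mL/min → 67% of 100 mg = 67 mg.
Total = 200 + 67 = 267 mg.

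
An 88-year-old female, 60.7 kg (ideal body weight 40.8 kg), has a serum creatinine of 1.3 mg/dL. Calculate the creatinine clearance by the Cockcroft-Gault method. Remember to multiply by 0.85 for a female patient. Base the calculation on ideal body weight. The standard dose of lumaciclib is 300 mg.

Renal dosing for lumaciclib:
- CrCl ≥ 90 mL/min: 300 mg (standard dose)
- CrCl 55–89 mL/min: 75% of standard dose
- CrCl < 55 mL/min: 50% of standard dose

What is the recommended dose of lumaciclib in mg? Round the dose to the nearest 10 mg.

CrCl = (140 − 88) × 40.8 / (72 × 1.3) × 0.85 = 2121.6 / 93.60 × 0.85 ≈ 19.3 mL/min
CrCl ≈ 19 mL/min → bracket < 55 mL/min.
50% of 300 mg = 150 mg

150 mg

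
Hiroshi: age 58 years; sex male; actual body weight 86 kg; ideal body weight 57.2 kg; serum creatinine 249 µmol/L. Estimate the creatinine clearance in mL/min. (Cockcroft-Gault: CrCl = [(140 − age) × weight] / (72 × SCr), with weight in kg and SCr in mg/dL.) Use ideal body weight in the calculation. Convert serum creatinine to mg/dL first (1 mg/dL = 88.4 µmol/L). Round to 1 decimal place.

23.1 mL/min

SCr = 249 / 88.4 = 2.817 mg/dL
CrCl = (140 − 58) × 57.2 / (72 × 2.817) = 4690.4 / 202.82 ≈ 23.1 mL/min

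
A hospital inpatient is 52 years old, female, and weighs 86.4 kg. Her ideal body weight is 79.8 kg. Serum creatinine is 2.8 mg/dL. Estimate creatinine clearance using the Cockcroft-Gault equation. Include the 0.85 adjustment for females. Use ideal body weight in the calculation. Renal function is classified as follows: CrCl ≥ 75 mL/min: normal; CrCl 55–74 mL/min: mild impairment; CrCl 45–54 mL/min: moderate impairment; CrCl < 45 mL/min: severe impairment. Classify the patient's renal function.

CrCl = (140 − 52) × 79.8 / (72 × 2.8) × 0.85 = 7022.4 / 201.60 × 0.85 ≈ 29.6 mL/min
30 mL/min falls in the 'severe impairment' range.

severe impairment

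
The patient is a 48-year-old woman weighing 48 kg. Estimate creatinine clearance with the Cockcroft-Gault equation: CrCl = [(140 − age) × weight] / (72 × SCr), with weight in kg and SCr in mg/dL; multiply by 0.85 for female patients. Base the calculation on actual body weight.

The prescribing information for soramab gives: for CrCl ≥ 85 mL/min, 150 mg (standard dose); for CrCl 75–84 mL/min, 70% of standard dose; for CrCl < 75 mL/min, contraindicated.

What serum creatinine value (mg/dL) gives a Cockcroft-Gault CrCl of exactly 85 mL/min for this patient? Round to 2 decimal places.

0.61 mg/dL

Standard dose requires CrCl ≥ 85 mL/min.
Set (140 − 48) × 48 × 0.85 / (72 × SCr) = 85
SCr = (140 − 48) × 48 × 0.85 / (72 × 85) = 0.613 mg/dL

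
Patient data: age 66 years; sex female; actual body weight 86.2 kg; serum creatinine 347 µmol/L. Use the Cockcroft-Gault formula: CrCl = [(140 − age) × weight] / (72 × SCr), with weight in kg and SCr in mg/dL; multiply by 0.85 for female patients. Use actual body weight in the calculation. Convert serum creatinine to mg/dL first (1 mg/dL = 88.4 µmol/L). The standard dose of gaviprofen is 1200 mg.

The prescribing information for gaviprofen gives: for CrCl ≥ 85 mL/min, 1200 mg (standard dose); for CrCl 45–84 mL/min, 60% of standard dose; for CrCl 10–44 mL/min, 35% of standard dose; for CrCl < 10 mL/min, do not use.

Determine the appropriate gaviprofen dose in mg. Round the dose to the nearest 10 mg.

420 mg

SCr = 347 / 88.4 = 3.925 mg/dL
CrCl = (140 − 66) × 86.2 / (72 × 3.925) × 0.85 = 6378.8 / 282.60 × 0.85 ≈ 19.2 mL/min
CrCl ≈ 19 mL/min → bracket 10–44 mL/min.
35% of 1200 mg = 420 mg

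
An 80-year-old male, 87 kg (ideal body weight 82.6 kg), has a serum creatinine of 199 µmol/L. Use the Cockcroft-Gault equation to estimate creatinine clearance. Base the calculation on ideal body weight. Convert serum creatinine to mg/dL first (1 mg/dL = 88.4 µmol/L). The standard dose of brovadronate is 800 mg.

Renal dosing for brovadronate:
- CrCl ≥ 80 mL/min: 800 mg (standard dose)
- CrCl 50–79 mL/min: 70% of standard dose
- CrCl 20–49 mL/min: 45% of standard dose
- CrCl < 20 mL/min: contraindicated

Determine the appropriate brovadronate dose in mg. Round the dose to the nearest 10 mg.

SCr = 199 / 88.4 = 2.251 mg/dL
CrCl = (140 − 80) × 82.6 / (72 × 2.251) = 4956.0 / 162.07 ≈ 30.6 mL/min
CrCl ≈ 31 mL/min → bracket 20–49 mL/min.
45% of 800 mg = 360 mg

360 mg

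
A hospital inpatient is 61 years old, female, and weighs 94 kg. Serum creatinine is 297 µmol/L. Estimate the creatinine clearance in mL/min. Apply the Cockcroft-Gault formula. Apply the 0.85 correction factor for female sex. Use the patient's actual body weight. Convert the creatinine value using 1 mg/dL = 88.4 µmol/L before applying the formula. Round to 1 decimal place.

SCr = 297 / 88.4 = 3.36 mg/dL
CrCl = (140 − 61) × 94 / (72 × 3.36) × 0.85 = 7426.0 / 241.92 × 0.85 ≈ 26.1 mL/min

26.1 mL/min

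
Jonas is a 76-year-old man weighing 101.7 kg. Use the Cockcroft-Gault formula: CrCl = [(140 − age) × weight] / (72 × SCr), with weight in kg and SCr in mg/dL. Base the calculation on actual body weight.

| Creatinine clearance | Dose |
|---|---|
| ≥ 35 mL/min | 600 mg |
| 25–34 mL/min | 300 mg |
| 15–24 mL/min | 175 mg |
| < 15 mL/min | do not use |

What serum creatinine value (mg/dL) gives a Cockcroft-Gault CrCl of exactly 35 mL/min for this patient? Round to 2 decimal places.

2.58 mg/dL

Standard dose requires CrCl ≥ 35 mL/min.
Set (140 − 76) × 101.7 / (72 × SCr) = 35
SCr = (140 − 76) × 101.7 / (72 × 35) = 2.583 mg/dL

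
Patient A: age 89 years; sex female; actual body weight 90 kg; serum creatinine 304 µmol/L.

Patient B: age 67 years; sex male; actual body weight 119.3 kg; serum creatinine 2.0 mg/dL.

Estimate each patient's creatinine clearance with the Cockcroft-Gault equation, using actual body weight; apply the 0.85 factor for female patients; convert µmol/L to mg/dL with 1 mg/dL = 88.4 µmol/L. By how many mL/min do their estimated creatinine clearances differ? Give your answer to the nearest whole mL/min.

Patient A: SCr = 304 / 88.4 = 3.439 mg/dL
Patient A: CrCl = (140 − 89) × 90 / (72 × 3.439) × 0.85 = 4590.0 / 247.61 × 0.85 ≈ 15.8 mL/min
Patient B: CrCl = (140 − 67) × 119.3 / (72 × 2) = 8708.9 / 144.00 ≈ 60.5 mL/min
|15.8 − 60.5| = 44.7 mL/min

45 mL/min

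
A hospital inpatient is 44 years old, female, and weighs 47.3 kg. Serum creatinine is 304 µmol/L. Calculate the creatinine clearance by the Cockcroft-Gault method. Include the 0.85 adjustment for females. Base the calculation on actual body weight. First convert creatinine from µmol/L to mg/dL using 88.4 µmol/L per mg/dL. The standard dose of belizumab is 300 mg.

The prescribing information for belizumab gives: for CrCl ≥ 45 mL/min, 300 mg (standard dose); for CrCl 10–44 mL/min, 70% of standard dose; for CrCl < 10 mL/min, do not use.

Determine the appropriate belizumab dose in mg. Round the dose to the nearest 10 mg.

SCr = 304 / 88.4 = 3.439 mg/dL
CrCl = (140 − 44) × 47.3 / (72 × 3.439) × 0.85 = 4540.8 / 247.61 × 0.85 ≈ 15.6 mL/min
CrCl ≈ 16 mL/min → bracket 10–44 mL/min.
70% of 300 mg = 210 mg

210 mg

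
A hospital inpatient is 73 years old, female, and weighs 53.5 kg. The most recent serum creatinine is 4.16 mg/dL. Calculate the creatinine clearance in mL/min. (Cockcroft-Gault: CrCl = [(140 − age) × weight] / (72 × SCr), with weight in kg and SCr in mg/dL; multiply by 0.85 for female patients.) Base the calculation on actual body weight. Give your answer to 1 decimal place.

10.2 mL/min

CrCl = (140 − 73) × 53.5 / (72 × 4.16) × 0.85 = 3584.5 / 299.52 × 0.85 ≈ 10.2 mL/min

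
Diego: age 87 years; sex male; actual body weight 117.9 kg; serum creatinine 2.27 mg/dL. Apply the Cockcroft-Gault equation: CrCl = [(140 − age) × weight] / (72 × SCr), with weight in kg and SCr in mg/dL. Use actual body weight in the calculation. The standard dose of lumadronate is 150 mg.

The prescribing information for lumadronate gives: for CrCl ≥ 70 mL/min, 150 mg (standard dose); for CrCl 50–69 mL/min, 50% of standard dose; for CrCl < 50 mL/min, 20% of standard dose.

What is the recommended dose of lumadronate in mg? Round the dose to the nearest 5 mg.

30 mg

CrCl = (140 − 87) × 117.9 / (72 × 2.27) = 6248.7 / 163.44 ≈ 38.2 mL/min
CrCl ≈ 38 mL/min → bracket < 50 mL/min.
20% of 150 mg = 30 mg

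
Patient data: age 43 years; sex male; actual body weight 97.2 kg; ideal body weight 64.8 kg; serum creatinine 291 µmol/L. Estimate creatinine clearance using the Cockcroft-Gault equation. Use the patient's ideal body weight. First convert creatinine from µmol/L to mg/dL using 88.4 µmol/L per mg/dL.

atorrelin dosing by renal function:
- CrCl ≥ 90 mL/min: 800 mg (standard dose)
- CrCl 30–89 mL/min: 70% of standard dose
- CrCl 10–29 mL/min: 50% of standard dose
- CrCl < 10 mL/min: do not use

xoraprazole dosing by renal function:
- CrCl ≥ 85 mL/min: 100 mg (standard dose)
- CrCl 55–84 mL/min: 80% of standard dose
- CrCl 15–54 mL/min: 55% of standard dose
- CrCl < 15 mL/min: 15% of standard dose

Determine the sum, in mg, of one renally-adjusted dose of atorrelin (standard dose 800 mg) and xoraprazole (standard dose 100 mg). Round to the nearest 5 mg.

SCr = 291 / 88.4 = 3.292 mg/dL
CrCl = (140 − 43) × 64.8 / (72 × 3.292) = 6285.6 / 237.02 ≈ 26.5 mL/min
CrCl ≈ 27 mL/min.
atorrelin: 10–29 mL/min → 50% of 800 mg = 400 mg.
xoraprazole: 15–54 mL/min → 55% of 100 mg = 55 mg.
Total = 400 + 55 = 455 mg.

455 mg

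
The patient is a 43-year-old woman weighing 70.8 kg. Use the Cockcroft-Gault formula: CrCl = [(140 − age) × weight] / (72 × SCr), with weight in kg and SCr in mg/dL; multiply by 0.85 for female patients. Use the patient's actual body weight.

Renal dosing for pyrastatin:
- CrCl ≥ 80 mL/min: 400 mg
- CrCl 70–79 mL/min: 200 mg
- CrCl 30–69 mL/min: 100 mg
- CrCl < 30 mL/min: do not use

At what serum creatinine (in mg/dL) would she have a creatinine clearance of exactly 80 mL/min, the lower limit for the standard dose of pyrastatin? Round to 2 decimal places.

1.01 mg/dL

Standard dose requires CrCl ≥ 80 mL/min.
Set (140 − 43) × 70.8 × 0.85 / (72 × SCr) = 80
SCr = (140 − 43) × 70.8 × 0.85 / (72 × 80) = 1.013 mg/dL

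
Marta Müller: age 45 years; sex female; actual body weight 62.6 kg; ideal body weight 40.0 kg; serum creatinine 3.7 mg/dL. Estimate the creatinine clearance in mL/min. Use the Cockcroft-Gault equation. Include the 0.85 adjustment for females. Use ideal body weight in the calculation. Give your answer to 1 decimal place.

12.1 mL/min

CrCl = (140 − 45) × 40 / (72 × 3.7) × 0.85 = 3800.0 / 266.40 × 0.85 ≈ 12.1 mL/min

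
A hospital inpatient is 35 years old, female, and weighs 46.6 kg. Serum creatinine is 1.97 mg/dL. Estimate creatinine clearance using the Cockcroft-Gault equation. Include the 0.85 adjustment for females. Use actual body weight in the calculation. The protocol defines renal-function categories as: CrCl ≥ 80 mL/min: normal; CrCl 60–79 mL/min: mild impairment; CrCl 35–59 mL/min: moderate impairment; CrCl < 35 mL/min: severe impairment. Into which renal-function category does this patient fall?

CrCl = (140 − 35) × 46.6 / (72 × 1.97) × 0.85 = 4893.0 / 141.84 × 0.85 ≈ 29.3 mL/min
29 mL/min falls in the 'severe impairment' range.

severe impairment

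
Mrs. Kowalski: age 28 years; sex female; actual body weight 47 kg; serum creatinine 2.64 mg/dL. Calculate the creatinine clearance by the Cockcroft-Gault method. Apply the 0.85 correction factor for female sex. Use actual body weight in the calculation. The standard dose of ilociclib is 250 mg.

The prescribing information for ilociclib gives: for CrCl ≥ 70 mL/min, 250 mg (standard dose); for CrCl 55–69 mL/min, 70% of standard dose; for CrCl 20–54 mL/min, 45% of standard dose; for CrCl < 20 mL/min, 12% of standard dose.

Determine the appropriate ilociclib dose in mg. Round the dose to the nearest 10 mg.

CrCl = (140 − 28) × 47 / (72 × 2.64) × 0.85 = 5264.0 / 190.08 × 0.85 ≈ 23.5 mL/min
CrCl ≈ 24 mL/min → bracket 20–54 mL/min.
45% of 250 mg = 112.5 mg → 110 mg

110 mg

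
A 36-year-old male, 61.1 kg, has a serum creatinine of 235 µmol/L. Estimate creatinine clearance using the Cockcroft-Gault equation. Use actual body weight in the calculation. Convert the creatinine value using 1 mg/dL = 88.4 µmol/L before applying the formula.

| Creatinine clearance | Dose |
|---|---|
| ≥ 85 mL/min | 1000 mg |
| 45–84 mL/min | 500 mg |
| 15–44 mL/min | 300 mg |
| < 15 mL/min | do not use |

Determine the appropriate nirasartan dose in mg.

SCr = 235 / 88.4 = 2.658 mg/dL
CrCl = (140 − 36) × 61.1 / (72 × 2.658) = 6354.4 / 191.38 ≈ 33.2 mL/min
CrCl ≈ 33 mL/min → bracket 15–44 mL/min.
Dose for this bracket: 300 mg.

300 mg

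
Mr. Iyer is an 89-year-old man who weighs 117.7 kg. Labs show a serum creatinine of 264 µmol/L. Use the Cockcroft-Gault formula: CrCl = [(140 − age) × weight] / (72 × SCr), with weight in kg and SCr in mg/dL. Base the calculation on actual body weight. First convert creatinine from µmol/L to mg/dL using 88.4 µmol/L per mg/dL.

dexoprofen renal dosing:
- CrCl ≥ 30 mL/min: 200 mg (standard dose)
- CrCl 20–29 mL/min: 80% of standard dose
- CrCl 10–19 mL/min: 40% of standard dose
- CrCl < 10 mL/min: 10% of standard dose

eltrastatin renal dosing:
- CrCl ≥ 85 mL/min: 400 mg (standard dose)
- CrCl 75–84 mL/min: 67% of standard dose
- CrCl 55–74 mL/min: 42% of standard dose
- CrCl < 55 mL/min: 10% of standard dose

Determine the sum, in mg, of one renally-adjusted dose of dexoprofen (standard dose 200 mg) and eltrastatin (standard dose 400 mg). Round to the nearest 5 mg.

200 mg

SCr = 264 / 88.4 = 2.986 mg/dL
CrCl = (140 − 89) × 117.7 / (72 × 2.986) = 6002.7 / 214.99 ≈ 27.9 mL/min
CrCl ≈ 28 mL/min.
dexoprofen: 20–29 mL/min → 80% of 200 mg = 160 mg.
eltrastatin: < 55 mL/min → 10% of 400 mg = 40 mg.
Total = 160 + 40 = 200 mg.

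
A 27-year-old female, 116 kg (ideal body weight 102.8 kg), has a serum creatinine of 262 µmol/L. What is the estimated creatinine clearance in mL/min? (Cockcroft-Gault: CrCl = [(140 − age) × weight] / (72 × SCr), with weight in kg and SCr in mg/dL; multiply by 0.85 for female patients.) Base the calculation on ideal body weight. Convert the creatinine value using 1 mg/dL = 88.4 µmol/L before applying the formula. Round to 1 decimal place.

SCr = 262 / 88.4 = 2.964 mg/dL
CrCl = (140 − 27) × 102.8 / (72 × 2.964) × 0.85 = 11616.4 / 213.41 × 0.85 ≈ 46.3 mL/min

46.3 mL/min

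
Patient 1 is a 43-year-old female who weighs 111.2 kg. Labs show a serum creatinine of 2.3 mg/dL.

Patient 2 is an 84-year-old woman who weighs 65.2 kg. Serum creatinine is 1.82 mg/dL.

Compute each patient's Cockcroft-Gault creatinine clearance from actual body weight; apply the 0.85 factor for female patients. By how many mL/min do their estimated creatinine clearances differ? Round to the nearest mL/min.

Patient 1: CrCl = (140 − 43) × 111.2 / (72 × 2.3) × 0.85 = 10786.4 / 165.60 × 0.85 ≈ 55.4 mL/min
Patient 2: CrCl = (140 − 84) × 65.2 / (72 × 1.82) × 0.85 = 3651.2 / 131.04 × 0.85 ≈ 23.7 mL/min
|55.4 − 23.7| = 31.7 mL/min

32 mL/min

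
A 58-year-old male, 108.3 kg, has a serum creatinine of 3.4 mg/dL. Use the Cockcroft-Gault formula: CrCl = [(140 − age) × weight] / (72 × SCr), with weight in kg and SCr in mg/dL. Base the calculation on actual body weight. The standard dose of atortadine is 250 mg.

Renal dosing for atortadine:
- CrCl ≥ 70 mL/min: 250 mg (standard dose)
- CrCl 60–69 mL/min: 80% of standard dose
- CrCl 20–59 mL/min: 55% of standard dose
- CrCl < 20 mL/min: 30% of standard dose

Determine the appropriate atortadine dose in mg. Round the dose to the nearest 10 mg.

140 mg

CrCl = (140 − 58) × 108.3 / (72 × 3.4) = 8880.6 / 244.80 ≈ 36.3 mL/min
CrCl ≈ 36 mL/min → bracket 20–59 mL/min.
55% of 250 mg = 137.5 mg → 140 mg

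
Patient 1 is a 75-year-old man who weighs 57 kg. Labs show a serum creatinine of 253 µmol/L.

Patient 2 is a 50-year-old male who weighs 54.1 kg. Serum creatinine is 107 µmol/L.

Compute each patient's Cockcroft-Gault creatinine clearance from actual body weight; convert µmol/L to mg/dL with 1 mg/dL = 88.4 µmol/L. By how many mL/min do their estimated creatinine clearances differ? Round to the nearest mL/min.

Patient 1: SCr = 253 / 88.4 = 2.862 mg/dL
Patient 1: CrCl = (140 − 75) × 57 / (72 × 2.862) = 3705.0 / 206.06 ≈ 18.0 mL/min
Patient 2: SCr = 107 / 88.4 = 1.21 mg/dL
Patient 2: CrCl = (140 − 50) × 54.1 / (72 × 1.21) = 4869.0 / 87.12 ≈ 55.9 mL/min
|18.0 − 55.9| = 37.9 mL/min

38 mL/min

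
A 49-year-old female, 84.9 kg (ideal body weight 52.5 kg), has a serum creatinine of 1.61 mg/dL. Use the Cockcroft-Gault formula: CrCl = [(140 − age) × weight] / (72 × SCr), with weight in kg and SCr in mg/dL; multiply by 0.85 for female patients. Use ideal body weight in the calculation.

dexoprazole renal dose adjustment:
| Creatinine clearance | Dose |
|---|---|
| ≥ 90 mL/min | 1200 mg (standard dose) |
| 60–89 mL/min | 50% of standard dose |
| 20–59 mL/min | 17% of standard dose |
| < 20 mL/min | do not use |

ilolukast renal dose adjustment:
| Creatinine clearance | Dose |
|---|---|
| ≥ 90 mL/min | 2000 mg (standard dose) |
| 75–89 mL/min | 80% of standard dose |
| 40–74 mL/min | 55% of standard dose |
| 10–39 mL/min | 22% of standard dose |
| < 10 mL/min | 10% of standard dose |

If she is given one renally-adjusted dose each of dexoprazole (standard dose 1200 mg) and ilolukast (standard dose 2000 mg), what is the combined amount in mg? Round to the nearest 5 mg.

645 mg

CrCl = (140 − 49) × 52.5 / (72 × 1.61) × 0.85 = 4777.5 / 115.92 × 0.85 ≈ 35.0 mL/min
CrCl ≈ 35 mL/min.
dexoprazole: 20–59 mL/min → 17% of 1200 mg = 204 mg.
ilolukast: 10–39 mL/min → 22% of 2000 mg = 440 mg.
Total = 204 + 440 = 644 mg.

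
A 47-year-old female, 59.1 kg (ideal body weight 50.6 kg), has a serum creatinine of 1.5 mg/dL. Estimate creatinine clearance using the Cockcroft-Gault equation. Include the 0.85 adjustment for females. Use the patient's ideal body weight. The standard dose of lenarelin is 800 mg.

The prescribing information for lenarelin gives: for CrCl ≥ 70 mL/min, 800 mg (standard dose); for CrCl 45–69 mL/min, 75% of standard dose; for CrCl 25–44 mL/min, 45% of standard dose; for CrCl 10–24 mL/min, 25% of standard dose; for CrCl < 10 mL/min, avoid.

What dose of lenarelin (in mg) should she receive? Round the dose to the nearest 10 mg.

CrCl = (140 − 47) × 50.6 / (72 × 1.5) × 0.85 = 4705.8 / 108.00 × 0.85 ≈ 37.0 mL/min
CrCl ≈ 37 mL/min → bracket 25–44 mL/min.
45% of 800 mg = 360 mg

360 mg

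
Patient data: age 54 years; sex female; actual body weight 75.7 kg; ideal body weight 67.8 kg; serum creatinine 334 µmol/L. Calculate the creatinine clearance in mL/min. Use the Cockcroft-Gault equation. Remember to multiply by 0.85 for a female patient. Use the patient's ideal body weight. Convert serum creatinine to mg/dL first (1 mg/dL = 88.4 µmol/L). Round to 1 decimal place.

18.2 mL/min

SCr = 334 / 88.4 = 3.778 mg/dL
CrCl = (140 − 54) × 67.8 / (72 × 3.778) × 0.85 = 5830.8 / 272.02 × 0.85 ≈ 18.2 mL/min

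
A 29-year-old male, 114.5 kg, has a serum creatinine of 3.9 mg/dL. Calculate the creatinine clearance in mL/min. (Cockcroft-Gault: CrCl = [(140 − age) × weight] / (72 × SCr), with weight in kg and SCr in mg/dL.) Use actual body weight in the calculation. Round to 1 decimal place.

CrCl = (140 − 29) × 114.5 / (72 × 3.9) = 12709.5 / 280.80 ≈ 45.3 mL/min

45.3 mL/min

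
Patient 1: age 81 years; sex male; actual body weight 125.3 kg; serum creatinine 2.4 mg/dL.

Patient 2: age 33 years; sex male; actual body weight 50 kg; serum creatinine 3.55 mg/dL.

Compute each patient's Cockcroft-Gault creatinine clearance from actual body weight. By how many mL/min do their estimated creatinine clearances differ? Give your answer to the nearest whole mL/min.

22 mL/min

Patient 1: CrCl = (140 − 81) × 125.3 / (72 × 2.4) = 7392.7 / 172.80 ≈ 42.8 mL/min
Patient 2: CrCl = (140 − 33) × 50 / (72 × 3.55) = 5350.0 / 255.60 ≈ 20.9 mL/min
|42.8 − 20.9| = 21.9 mL/min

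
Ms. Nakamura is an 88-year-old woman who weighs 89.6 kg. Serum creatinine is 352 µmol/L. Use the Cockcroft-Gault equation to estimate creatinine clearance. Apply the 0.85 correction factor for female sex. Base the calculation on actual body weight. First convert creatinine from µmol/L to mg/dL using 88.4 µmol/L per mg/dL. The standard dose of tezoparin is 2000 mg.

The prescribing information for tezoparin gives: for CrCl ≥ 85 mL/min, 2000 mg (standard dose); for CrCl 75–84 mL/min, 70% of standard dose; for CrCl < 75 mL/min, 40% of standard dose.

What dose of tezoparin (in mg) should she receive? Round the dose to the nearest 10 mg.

SCr = 352 / 88.4 = 3.982 mg/dL
CrCl = (140 − 88) × 89.6 / (72 × 3.982) × 0.85 = 4659.2 / 286.70 × 0.85 ≈ 13.8 mL/min
CrCl ≈ 14 mL/min → bracket < 75 mL/min.
40% of 2000 mg = 800 mg

800 mg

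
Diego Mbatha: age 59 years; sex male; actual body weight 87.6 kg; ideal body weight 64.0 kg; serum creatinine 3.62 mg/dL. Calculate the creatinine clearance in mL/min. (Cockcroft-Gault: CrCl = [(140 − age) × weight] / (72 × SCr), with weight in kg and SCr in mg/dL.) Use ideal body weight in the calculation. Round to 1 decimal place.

CrCl = (140 − 59) × 64 / (72 × 3.62) = 5184.0 / 260.64 ≈ 19.9 mL/min

19.9 mL/min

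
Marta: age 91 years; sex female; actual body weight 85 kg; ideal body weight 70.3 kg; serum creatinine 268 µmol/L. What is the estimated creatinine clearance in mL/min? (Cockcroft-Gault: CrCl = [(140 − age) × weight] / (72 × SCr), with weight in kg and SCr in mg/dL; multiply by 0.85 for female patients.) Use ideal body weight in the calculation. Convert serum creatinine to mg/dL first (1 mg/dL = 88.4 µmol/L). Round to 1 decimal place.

SCr = 268 / 88.4 = 3.032 mg/dL
CrCl = (140 − 91) × 70.3 / (72 × 3.032) × 0.85 = 3444.7 / 218.30 × 0.85 ≈ 13.4 mL/min

13.4 mL/min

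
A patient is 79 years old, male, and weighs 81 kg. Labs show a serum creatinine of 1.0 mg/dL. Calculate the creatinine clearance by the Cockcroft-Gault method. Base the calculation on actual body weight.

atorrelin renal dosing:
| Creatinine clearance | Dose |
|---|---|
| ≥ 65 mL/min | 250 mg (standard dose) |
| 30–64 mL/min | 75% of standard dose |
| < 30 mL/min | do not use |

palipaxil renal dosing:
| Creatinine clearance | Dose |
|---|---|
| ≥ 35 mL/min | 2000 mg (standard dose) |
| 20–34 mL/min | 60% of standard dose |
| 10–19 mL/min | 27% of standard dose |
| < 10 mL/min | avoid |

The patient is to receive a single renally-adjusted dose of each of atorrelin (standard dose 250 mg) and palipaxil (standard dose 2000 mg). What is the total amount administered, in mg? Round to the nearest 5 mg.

2250 mg

CrCl = (140 − 79) × 81 / (72 × 1) = 4941.0 / 72.00 ≈ 68.6 mL/min
CrCl ≈ 69 mL/min.
atorrelin: ≥ 65 mL/min → 100% of 250 mg = 250 mg.
palipaxil: ≥ 35 mL/min → 100% of 2000 mg = 2000 mg.
Total = 250 + 2000 = 2250 mg.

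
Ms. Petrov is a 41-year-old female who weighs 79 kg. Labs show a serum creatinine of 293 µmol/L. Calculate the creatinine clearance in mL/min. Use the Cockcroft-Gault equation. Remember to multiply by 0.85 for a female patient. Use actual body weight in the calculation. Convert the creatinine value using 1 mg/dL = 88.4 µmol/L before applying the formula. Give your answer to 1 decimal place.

27.9 mL/min

SCr = 293 / 88.4 = 3.314 mg/dL
CrCl = (140 − 41) × 79 / (72 × 3.314) × 0.85 = 7821.0 / 238.61 × 0.85 ≈ 27.9 mL/min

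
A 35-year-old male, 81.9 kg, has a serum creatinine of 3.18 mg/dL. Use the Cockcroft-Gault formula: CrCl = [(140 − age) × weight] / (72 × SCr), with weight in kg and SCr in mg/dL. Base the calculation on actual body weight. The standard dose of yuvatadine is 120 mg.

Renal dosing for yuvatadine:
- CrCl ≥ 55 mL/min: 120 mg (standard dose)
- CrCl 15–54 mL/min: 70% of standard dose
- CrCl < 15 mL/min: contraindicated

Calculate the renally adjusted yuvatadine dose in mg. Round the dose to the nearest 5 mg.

CrCl = (140 − 35) × 81.9 / (72 × 3.18) = 8599.5 / 228.96 ≈ 37.6 mL/min
CrCl ≈ 38 mL/min → bracket 15–54 mL/min.
70% of 120 mg = 84 mg → 85 mg

85 mg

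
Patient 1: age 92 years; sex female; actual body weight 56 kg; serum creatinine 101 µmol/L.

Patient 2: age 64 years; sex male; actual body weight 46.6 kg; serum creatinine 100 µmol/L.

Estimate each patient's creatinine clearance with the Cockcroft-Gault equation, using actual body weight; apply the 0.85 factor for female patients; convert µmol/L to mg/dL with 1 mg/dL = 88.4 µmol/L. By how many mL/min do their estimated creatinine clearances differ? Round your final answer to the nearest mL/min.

16 mL/min

Patient 1: SCr = 101 / 88.4 = 1.143 mg/dL
Patient 1: CrCl = (140 − 92) × 56 / (72 × 1.143) × 0.85 = 2688.0 / 82.30 × 0.85 ≈ 27.8 mL/min
Patient 2: SCr = 100 / 88.4 = 1.131 mg/dL
Patient 2: CrCl = (140 − 64) × 46.6 / (72 × 1.131) = 3541.6 / 81.43 ≈ 43.5 mL/min
|27.8 − 43.5| = 15.7 mL/min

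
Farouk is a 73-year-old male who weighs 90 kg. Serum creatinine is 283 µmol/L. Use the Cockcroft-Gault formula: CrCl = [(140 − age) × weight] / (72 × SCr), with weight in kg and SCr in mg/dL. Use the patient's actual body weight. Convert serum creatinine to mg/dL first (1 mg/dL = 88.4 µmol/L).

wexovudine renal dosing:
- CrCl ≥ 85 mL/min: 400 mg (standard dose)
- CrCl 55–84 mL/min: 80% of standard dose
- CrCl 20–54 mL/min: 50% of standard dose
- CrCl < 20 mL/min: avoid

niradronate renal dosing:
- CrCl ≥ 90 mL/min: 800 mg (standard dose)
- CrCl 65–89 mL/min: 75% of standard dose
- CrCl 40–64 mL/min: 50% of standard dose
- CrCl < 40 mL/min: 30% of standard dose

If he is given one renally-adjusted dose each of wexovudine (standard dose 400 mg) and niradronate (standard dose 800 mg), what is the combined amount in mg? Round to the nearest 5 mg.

440 mg

SCr = 283 / 88.4 = 3.201 mg/dL
CrCl = (140 − 73) × 90 / (72 × 3.201) = 6030.0 / 230.47 ≈ 26.2 mL/min
CrCl ≈ 26 mL/min.
wexovudine: 20–54 mL/min → 50% of 400 mg = 200 mg.
niradronate: < 40 mL/min → 30% of 800 mg = 240 mg.
Total = 200 + 240 = 440 mg.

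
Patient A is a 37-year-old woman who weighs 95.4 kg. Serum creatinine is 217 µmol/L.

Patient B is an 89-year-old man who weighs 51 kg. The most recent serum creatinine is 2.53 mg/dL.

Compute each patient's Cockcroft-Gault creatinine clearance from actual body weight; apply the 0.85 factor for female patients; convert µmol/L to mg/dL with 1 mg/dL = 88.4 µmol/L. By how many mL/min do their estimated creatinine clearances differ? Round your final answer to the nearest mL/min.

Patient A: SCr = 217 / 88.4 = 2.455 mg/dL
Patient A: CrCl = (140 − 37) × 95.4 / (72 × 2.455) × 0.85 = 9826.2 / 176.76 × 0.85 ≈ 47.3 mL/min
Patient B: CrCl = (140 − 89) × 51 / (72 × 2.53) = 2601.0 / 182.16 ≈ 14.3 mL/min
|47.3 − 14.3| = 33.0 mL/min

33 mL/min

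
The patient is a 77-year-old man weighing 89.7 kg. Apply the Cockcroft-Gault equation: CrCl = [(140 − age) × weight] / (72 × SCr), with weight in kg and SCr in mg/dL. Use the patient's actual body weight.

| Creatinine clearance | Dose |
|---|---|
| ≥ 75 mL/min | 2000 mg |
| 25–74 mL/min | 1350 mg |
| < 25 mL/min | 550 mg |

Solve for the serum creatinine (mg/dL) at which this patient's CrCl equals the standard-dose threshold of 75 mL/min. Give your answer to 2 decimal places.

1.05 mg/dL

Standard dose requires CrCl ≥ 75 mL/min.
Set (140 − 77) × 89.7 / (72 × SCr) = 75
SCr = (140 − 77) × 89.7 / (72 × 75) = 1.046 mg/dL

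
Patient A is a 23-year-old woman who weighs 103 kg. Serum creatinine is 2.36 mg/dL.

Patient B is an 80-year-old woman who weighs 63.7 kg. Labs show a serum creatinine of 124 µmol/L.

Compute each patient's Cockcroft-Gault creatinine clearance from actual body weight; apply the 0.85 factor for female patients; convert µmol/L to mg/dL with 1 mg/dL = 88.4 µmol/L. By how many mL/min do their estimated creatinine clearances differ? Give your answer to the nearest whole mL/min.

Patient A: CrCl = (140 − 23) × 103 / (72 × 2.36) × 0.85 = 12051.0 / 169.92 × 0.85 ≈ 60.3 mL/min
Patient B: SCr = 124 / 88.4 = 1.403 mg/dL
Patient B: CrCl = (140 − 80) × 63.7 / (72 × 1.403) × 0.85 = 3822.0 / 101.02 × 0.85 ≈ 32.2 mL/min
|60.3 − 32.2| = 28.1 mL/min

28 mL/min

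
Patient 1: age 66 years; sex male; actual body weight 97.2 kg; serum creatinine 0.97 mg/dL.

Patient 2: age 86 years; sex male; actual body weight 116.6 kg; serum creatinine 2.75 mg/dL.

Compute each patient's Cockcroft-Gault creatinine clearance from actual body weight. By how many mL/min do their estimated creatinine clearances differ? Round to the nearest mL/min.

71 mL/min

Patient 1: CrCl = (140 − 66) × 97.2 / (72 × 0.97) = 7192.8 / 69.84 ≈ 103.0 mL/min
Patient 2: CrCl = (140 − 86) × 116.6 / (72 × 2.75) = 6296.4 / 198.00 ≈ 31.8 mL/min
|103.0 − 31.8| = 71.2 mL/min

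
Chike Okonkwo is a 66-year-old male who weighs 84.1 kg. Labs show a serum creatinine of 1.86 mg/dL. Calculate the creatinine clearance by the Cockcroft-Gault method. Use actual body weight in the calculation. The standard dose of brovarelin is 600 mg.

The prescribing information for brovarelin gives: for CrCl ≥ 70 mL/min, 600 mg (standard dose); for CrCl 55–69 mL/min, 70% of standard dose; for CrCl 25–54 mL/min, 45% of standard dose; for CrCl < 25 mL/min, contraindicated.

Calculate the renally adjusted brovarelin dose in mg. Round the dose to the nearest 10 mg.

270 mg

CrCl = (140 − 66) × 84.1 / (72 × 1.86) = 6223.4 / 133.92 ≈ 46.5 mL/min
CrCl ≈ 46 mL/min → bracket 25–54 mL/min.
45% of 600 mg = 270 mg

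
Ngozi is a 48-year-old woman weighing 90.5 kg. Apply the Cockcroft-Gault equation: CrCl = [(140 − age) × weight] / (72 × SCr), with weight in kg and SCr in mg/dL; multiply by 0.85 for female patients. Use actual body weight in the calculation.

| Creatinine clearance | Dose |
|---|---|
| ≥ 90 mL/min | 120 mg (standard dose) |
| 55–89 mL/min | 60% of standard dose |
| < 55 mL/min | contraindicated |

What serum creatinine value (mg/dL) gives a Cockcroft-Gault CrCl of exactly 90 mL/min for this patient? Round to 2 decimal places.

Standard dose requires CrCl ≥ 90 mL/min.
Set (140 − 48) × 90.5 × 0.85 / (72 × SCr) = 90
SCr = (140 − 48) × 90.5 × 0.85 / (72 × 90) = 1.092 mg/dL

1.09 mg/dL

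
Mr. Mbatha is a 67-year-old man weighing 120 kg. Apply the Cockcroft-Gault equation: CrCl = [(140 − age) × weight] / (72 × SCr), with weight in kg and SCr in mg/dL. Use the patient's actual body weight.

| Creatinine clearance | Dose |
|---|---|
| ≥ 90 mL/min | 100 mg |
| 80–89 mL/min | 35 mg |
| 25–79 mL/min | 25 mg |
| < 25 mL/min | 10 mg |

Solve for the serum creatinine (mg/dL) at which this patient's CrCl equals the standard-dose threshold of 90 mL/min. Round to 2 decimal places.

Standard dose requires CrCl ≥ 90 mL/min.
Set (140 − 67) × 120 / (72 × SCr) = 90
SCr = (140 − 67) × 120 / (72 × 90) = 1.352 mg/dL

1.35 mg/dL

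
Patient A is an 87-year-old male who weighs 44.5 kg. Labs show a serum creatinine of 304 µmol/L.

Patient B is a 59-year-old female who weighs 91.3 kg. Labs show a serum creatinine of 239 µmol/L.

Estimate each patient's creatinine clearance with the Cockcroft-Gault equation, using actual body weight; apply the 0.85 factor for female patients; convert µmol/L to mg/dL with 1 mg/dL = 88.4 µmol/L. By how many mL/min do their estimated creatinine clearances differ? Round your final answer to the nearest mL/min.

Patient A: SCr = 304 / 88.4 = 3.439 mg/dL
Patient A: CrCl = (140 − 87) × 44.5 / (72 × 3.439) = 2358.5 / 247.61 ≈ 9.5 mL/min
Patient B: SCr = 239 / 88.4 = 2.704 mg/dL
Patient B: CrCl = (140 − 59) × 91.3 / (72 × 2.704) × 0.85 = 7395.3 / 194.69 × 0.85 ≈ 32.3 mL/min
|9.5 − 32.3| = 22.8 mL/min

23 mL/min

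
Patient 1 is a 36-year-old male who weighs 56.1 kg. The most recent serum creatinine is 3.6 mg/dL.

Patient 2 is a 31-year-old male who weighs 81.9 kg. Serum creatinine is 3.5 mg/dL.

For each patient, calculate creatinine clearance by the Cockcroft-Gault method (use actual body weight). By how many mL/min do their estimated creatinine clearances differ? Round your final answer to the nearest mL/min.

Patient 1: CrCl = (140 − 36) × 56.1 / (72 × 3.6) = 5834.4 / 259.20 ≈ 22.5 mL/min
Patient 2: CrCl = (140 − 31) × 81.9 / (72 × 3.5) = 8927.1 / 252.00 ≈ 35.4 mL/min
|22.5 − 35.4| = 12.9 mL/min

13 mL/min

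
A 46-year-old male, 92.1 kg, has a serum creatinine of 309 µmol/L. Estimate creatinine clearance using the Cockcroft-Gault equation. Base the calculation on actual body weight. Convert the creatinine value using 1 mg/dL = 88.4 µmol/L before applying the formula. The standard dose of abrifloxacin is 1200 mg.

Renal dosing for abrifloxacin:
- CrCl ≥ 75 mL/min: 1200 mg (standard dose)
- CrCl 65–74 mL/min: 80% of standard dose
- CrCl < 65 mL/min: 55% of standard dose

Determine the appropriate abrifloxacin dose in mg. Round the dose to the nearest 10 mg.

SCr = 309 / 88.4 = 3.495 mg/dL
CrCl = (140 − 46) × 92.1 / (72 × 3.495) = 8657.4 / 251.64 ≈ 34.4 mL/min
CrCl ≈ 34 mL/min → bracket < 65 mL/min.
55% of 1200 mg = 660 mg

660 mg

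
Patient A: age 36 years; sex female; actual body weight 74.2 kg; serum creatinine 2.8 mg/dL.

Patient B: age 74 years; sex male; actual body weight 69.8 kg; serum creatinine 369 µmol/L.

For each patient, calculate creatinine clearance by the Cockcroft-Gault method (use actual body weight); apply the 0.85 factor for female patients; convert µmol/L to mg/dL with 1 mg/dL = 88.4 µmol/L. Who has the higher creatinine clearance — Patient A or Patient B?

Patient A: CrCl = (140 − 36) × 74.2 / (72 × 2.8) × 0.85 = 7716.8 / 201.60 × 0.85 ≈ 32.5 mL/min
Patient B: SCr = 369 / 88.4 = 4.174 mg/dL
Patient B: CrCl = (140 − 74) × 69.8 / (72 × 4.174) = 4606.8 / 300.53 ≈ 15.3 mL/min
32.5 vs 15.3 mL/min → Patient A is higher.

Patient A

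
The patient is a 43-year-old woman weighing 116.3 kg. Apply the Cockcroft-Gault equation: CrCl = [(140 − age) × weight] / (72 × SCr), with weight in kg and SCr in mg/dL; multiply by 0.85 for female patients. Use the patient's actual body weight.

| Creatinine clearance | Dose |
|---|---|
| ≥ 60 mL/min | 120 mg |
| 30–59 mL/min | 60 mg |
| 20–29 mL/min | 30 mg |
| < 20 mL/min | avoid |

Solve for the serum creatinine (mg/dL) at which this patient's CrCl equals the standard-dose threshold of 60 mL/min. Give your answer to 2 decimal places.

Standard dose requires CrCl ≥ 60 mL/min.
Set (140 − 43) × 116.3 × 0.85 / (72 × SCr) = 60
SCr = (140 − 43) × 116.3 × 0.85 / (72 × 60) = 2.220 mg/dL

2.22 mg/dL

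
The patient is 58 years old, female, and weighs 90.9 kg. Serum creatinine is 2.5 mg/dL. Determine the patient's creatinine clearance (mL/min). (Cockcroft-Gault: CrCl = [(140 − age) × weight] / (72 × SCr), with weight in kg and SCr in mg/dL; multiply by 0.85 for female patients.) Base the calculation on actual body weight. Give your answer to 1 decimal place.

CrCl = (140 − 58) × 90.9 / (72 × 2.5) × 0.85 = 7453.8 / 180.00 × 0.85 ≈ 35.2 mL/min

35.2 mL/min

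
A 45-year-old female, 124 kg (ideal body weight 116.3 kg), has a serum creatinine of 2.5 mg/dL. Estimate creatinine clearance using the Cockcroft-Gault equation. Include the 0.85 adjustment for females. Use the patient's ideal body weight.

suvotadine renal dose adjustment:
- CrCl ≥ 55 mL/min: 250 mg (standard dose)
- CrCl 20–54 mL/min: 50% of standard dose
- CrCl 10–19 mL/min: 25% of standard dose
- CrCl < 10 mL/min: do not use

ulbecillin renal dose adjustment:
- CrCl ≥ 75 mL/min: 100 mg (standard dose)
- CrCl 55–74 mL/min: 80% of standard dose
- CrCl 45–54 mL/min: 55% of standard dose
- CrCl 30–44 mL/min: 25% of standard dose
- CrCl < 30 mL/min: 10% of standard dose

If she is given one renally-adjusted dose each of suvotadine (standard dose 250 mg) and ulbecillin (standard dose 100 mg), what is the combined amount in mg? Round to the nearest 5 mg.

CrCl = (140 − 45) × 116.3 / (72 × 2.5) × 0.85 = 11048.5 / 180.00 × 0.85 ≈ 52.2 mL/min
CrCl ≈ 52 mL/min.
suvotadine: 20–54 mL/min → 50% of 250 mg = 125 mg.
ulbecillin: 45–54 mL/min → 55% of 100 mg = 55 mg.
Total = 125 + 55 = 180 mg.

180 mg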